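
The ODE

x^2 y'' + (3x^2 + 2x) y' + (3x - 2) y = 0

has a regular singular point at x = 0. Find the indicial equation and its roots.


Divide by x^2 to reach normal form y'' + P_1(x) y' + P_2(x) y = 0 with P_1(x) = 3 + 2/x and P_2(x) = 3/x - 2/x^2.
x = 0 is a singular point because the y'-coefficient 3 + 2/x has a pole at x = 0 and the y-coefficient 3/x - 2/x^2 has a pole at x = 0.
It is a regular singular point because x P_1(x) = p(x) = 3x + 2 and x^2 P_2(x) = q(x) = 3x - 2 are polynomials, hence analytic at x = 0.
p(0) = 2,  q(0) = -2.
Indicial equation: r(r-1) + p(0) r + q(0) = 0, i.e. r^2 + (p(0) - 1) r + q(0) = 0, i.e. r^2 + 1 r - 2 = 0.
Discriminant: (1)^2 - 4(-2) = 9, so r = (-1 ± 3)/2.
Solving: r_1 = 1, r_2 = -2.

indicial: r^2 + 1 r - 2 = 0; roots r_1 = 1, r_2 = -2


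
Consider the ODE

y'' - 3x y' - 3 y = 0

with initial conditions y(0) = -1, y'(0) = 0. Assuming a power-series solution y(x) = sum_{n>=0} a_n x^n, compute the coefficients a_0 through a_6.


Ansatz: y(x) = sum_{n>=0} a_n x^n, so y'(x) = sum_{n>=1} n a_n x^(n-1) and y''(x) = sum_{n>=2} n(n-1) a_n x^(n-2).
Substitute into P(x) y'' + Q(x) y' + R(x) y = 0 with P(x) = 1, Q(x) = -3x, R(x) = -3, and match powers of x.
Initial conditions: a_0 = -1, a_1 = 0.
Setting the coefficient of each power of x to zero and solving order by order (substituting the coefficients already found):
  x^0: 2 a_2 - 3 a_0 = 0  ->  2 a_2 = 3 a_0 = -3  ->  a_2 = -3/2
  x^1: 6 a_3 - 6 a_1 = 0  ->  6 a_3 = 6 a_1 = 0  ->  a_3 = 0
  x^2: 12 a_4 - 9 a_2 = 0  ->  12 a_4 = 9 a_2 = -27/2  ->  a_4 = -9/8
  x^3: 20 a_5 - 12 a_3 = 0  ->  20 a_5 = 12 a_3 = 0  ->  a_5 = 0
  x^4: 30 a_6 - 15 a_4 = 0  ->  30 a_6 = 15 a_4 = -135/8  ->  a_6 = -9/16
Truncated series: y(x) = -1 - (3/2) x^2 - (9/8) x^4 - (9/16) x^6 + O(x^7).

a_0 = -1; a_1 = 0; a_2 = -3/2; a_3 = 0; a_4 = -9/8; a_5 = 0; a_6 = -9/16


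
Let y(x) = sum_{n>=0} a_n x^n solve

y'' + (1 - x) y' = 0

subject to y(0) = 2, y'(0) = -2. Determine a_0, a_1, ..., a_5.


Ansatz: y(x) = sum_{n>=0} a_n x^n, so y'(x) = sum_{n>=1} n a_n x^(n-1) and y''(x) = sum_{n>=2} n(n-1) a_n x^(n-2).
Substitute into P(x) y'' + Q(x) y' + R(x) y = 0 with P(x) = 1, Q(x) = 1 - x, R(x) = 0, and match powers of x.
Initial conditions: a_0 = 2, a_1 = -2.
Setting the coefficient of each power of x to zero and solving order by order (substituting the coefficients already found):
  x^0: 2 a_2 + a_1 = 0  ->  2 a_2 = -a_1 = 2  ->  a_2 = 1
  x^1: 6 a_3 + 2 a_2 - a_1 = 0  ->  6 a_3 = -2 a_2 + a_1 = -4  ->  a_3 = -2/3
  x^2: 12 a_4 + 3 a_3 - 2 a_2 = 0  ->  12 a_4 = -3 a_3 + 2 a_2 = 4  ->  a_4 = 1/3
  x^3: 20 a_5 + 4 a_4 - 3 a_3 = 0  ->  20 a_5 = -4 a_4 + 3 a_3 = -10/3  ->  a_5 = -1/6
Truncated series: y(x) = 2 - 2 x + x^2 - (2/3) x^3 + (1/3) x^4 - (1/6) x^5 + O(x^6).

a_0 = 2; a_1 = -2; a_2 = 1; a_3 = -2/3; a_4 = 1/3; a_5 = -1/6


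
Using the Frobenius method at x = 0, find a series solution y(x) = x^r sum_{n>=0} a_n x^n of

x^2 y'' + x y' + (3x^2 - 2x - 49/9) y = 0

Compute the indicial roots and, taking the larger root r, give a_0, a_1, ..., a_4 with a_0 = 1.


Write in Frobenius form y'' + (p(x)/x) y' + (q(x)/x^2) y = 0:
  p(x) = 1,  q(x) = 3x^2 - 2x - 49/9.
Indicial equation: r(r-1) + (1) r + (-49/9) = 0 -> roots r_1 = 7/3, r_2 = -7/3.
Take r = r_1 = 7/3. Let y(x) = x^r sum_{n>=0} a_n x^n with a_0 = 1.
Substitute y = x^r sum a_n x^n and match x^{r+n}. The recurrence is
  D(n) a_n - 2 a_{n-1} + 3 a_{n-2} = 0,  where D(n) = (r+n)(r+n-1) + (1)(r+n) + (-49/9).
  a_n = [2 a_{n-1} - 3 a_{n-2}] / D(n).
Since the indicial polynomial factors as (r - r_1)(r - r_2), D(n) = (r_1 + n - r_1)(r_1 + n - r_2) = n(n + 14/3).
Evaluating step by step (a_0 = 1):
  n = 1: D(1) = 1(1 + 14/3) = 17/3; numerator = 2(1) = 2; a_1 = (2)/(17/3) = 6/17
  n = 2: D(2) = 2(2 + 14/3) = 40/3; numerator = 2(6/17) - 3(1) = -39/17; a_2 = (-39/17)/(40/3) = -117/680
  n = 3: D(3) = 3(3 + 14/3) = 23; numerator = 2(-117/680) - 3(6/17) = -477/340; a_3 = (-477/340)/(23) = -477/7820
  n = 4: D(4) = 4(4 + 14/3) = 104/3; numerator = 2(-477/7820) - 3(-117/680) = 1233/3128; a_4 = (1233/3128)/(104/3) = 3699/325312

r = 7/3; a_0 = 1; a_1 = 6/17; a_2 = -117/680; a_3 = -477/7820; a_4 = 3699/325312


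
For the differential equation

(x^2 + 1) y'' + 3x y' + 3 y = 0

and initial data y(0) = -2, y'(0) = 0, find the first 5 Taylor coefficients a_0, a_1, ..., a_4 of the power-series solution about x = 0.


Ansatz: y(x) = sum_{n>=0} a_n x^n, so y'(x) = sum_{n>=1} n a_n x^(n-1) and y''(x) = sum_{n>=2} n(n-1) a_n x^(n-2).
Substitute into P(x) y'' + Q(x) y' + R(x) y = 0 with P(x) = x^2 + 1, Q(x) = 3x, R(x) = 3, and match powers of x.
Initial conditions: a_0 = -2, a_1 = 0.
Setting the coefficient of each power of x to zero and solving order by order (substituting the coefficients already found):
  x^0: 2 a_2 + 3 a_0 = 0  ->  2 a_2 = -3 a_0 = 6  ->  a_2 = 3
  x^1: 6 a_3 + 6 a_1 = 0  ->  6 a_3 = -6 a_1 = 0  ->  a_3 = 0
  x^2: 12 a_4 + 11 a_2 = 0  ->  12 a_4 = -11 a_2 = -33  ->  a_4 = -11/4
Truncated series: y(x) = -2 + 3 x^2 - (11/4) x^4 + O(x^5).

a_0 = -2; a_1 = 0; a_2 = 3; a_3 = 0; a_4 = -11/4


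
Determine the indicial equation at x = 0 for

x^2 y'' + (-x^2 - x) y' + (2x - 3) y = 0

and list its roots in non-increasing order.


Divide by x^2 to reach normal form y'' + P_1(x) y' + P_2(x) y = 0 with P_1(x) = -1 - 1/x and P_2(x) = 2/x - 3/x^2.
x = 0 is a singular point because the y'-coefficient -1 - 1/x has a pole at x = 0 and the y-coefficient 2/x - 3/x^2 has a pole at x = 0.
It is a regular singular point because x P_1(x) = p(x) = -x - 1 and x^2 P_2(x) = q(x) = 2x - 3 are polynomials, hence analytic at x = 0.
p(0) = -1,  q(0) = -3.
Indicial equation: r(r-1) + p(0) r + q(0) = 0, i.e. r^2 + (p(0) - 1) r + q(0) = 0, i.e. r^2 - 2 r - 3 = 0.
Discriminant: (-2)^2 - 4(-3) = 16, so r = (2 ± 4)/2.
Solving: r_1 = 3, r_2 = -1.

indicial: r^2 - 2 r - 3 = 0; roots r_1 = 3, r_2 = -1


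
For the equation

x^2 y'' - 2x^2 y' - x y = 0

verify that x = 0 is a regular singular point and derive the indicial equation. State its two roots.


Divide by x^2 to reach normal form y'' + P_1(x) y' + P_2(x) y = 0 with P_1(x) = -2 and P_2(x) = -1/x.
x = 0 is a singular point because the y-coefficient -1/x has a pole at x = 0.
It is a regular singular point because x P_1(x) = p(x) = -2x and x^2 P_2(x) = q(x) = -x are polynomials, hence analytic at x = 0.
p(0) = 0,  q(0) = 0.
Indicial equation: r(r-1) + p(0) r + q(0) = 0, i.e. r^2 + (p(0) - 1) r + q(0) = 0, i.e. r^2 - 1 r = 0.
Discriminant: (-1)^2 - 4(0) = 1, so r = (1 ± 1)/2.
Solving: r_1 = 1, r_2 = 0.

indicial: r^2 - 1 r = 0; roots r_1 = 1, r_2 = 0


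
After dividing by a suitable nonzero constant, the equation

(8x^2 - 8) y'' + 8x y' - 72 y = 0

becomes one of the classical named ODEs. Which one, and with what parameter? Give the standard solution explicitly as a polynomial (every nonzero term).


All three coefficients share the factor -8; dividing through by -8 gives  (1 - x^2) y'' - x y' + 9 y = 0.
This matches the Chebyshev equation (1 - x^2) y'' - x y' + n^2 y = 0 (note the -x y' term, not -2x y') with n^2 = 9, so n = 3; the polynomial solution is T_3(x).
With y = sum_k a_k x^k, matching x^k gives (k+2)(k+1) a_{k+2} = (k^2 - n^2) a_k = (k - 3)(k + 3) a_k. The right side vanishes at k = 3, so the series with the parity of 3 terminates at degree 3.
Standard normalization: leading coefficient of T_n is 2^(n-1), so a_3 = 2^2 = 4. Work downward with a_k = (k+1)(k+2) a_{k+2} / ((k - 3)(k + 3)):
  a_1 = (2)(3)(4) / ((1 - 3)(1 + 3)) = 24/(-8) = -3
Hence T_3(x) = 4 x^3 - 3 x.

T_3(x); series = 4 x^3 - 3 x


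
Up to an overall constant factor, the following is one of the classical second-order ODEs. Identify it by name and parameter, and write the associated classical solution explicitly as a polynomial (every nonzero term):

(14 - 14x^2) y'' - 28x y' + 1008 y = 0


All three coefficients share the factor 14; dividing through by 14 gives  (1 - x^2) y'' - 2x y' + 72 y = 0.
This matches the Legendre equation (1 - x^2) y'' - 2x y' + n(n+1) y = 0 (note the -2x y' term) with n(n+1) = 72, so n = 8; the polynomial solution is P_8(x).
With y = sum_k a_k x^k, matching x^k gives (k+2)(k+1) a_{k+2} = [k(k+1) - n(n+1)] a_k = (k - 8)(k + 9) a_k. The right side vanishes at k = 8, so the series with the parity of 8 terminates at degree 8.
Standard normalization (P_n(1) = 1): leading coefficient (2n)!/(2^n (n!)^2) = 20922789888000/(256*1625702400) = 6435/128, so a_8 = 6435/128. Work downward with a_k = (k+1)(k+2) a_{k+2} / ((k - 8)(k + 9)):
  a_6 = (7)(8)(6435/128) / ((6 - 8)(6 + 9)) = (45045/16)/(-30) = -3003/32
  a_4 = (5)(6)(-3003/32) / ((4 - 8)(4 + 9)) = (-45045/16)/(-52) = 3465/64
  a_2 = (3)(4)(3465/64) / ((2 - 8)(2 + 9)) = (10395/16)/(-66) = -315/32
  a_0 = (1)(2)(-315/32) / ((0 - 8)(0 + 9)) = (-315/16)/(-72) = 35/128
Hence P_8(x) = 6435 x^8/128 - 3003 x^6/32 + 3465 x^4/64 - 315 x^2/32 + 35/128.

P_8(x); series = 6435 x^8/128 - 3003 x^6/32 + 3465 x^4/64 - 315 x^2/32 + 35/128


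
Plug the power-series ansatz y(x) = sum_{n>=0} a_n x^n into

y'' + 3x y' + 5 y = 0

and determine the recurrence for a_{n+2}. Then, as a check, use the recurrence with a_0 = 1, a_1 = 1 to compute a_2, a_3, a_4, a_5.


Substitute y = sum_n a_n x^n.
y''(x) has coefficient (n+2)(n+1) a_{n+2} at x^n;
3 x y'(x) has coefficient 3 n a_n at x^n (shift);
5 y(x) has coefficient 5 a_n at x^n.
Matching x^n: (n+2)(n+1) a_{n+2} + (3n + 5) a_n = 0.
Thus a_{n+2} = (-3n - 5) / ((n+1)(n+2)) * a_n.

Check with a_0 = 1, a_1 = 1 (apply the recurrence for n = 0, 1, 2, 3): a_0 = 1, a_1 = 1, a_2 = -5/2, a_3 = -4/3, a_4 = 55/24, a_5 = 14/15.

a_(n+2) = (-3n - 5) / ((n+1)(n+2)) * a_n; check: a_0 = 1, a_1 = 1, a_2 = -5/2, a_3 = -4/3, a_4 = 55/24, a_5 = 14/15


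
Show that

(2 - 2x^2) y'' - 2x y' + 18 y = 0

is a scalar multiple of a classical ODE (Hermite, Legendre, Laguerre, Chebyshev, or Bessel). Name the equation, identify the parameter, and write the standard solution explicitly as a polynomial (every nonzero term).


All three coefficients share the factor 2; dividing through by 2 gives  (1 - x^2) y'' - x y' + 9 y = 0.
This matches the Chebyshev equation (1 - x^2) y'' - x y' + n^2 y = 0 (note the -x y' term, not -2x y') with n^2 = 9, so n = 3; the polynomial solution is T_3(x).
With y = sum_k a_k x^k, matching x^k gives (k+2)(k+1) a_{k+2} = (k^2 - n^2) a_k = (k - 3)(k + 3) a_k. The right side vanishes at k = 3, so the series with the parity of 3 terminates at degree 3.
Standard normalization: leading coefficient of T_n is 2^(n-1), so a_3 = 2^2 = 4. Work downward with a_k = (k+1)(k+2) a_{k+2} / ((k - 3)(k + 3)):
  a_1 = (2)(3)(4) / ((1 - 3)(1 + 3)) = 24/(-8) = -3
Hence T_3(x) = 4 x^3 - 3 x.

T_3(x); series = 4 x^3 - 3 x


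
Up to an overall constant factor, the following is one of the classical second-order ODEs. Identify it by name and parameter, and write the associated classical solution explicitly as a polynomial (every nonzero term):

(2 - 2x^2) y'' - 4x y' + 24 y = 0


All three coefficients share the factor 2; dividing through by 2 gives  (1 - x^2) y'' - 2x y' + 12 y = 0.
This matches the Legendre equation (1 - x^2) y'' - 2x y' + n(n+1) y = 0 (note the -2x y' term) with n(n+1) = 12, so n = 3; the polynomial solution is P_3(x).
With y = sum_k a_k x^k, matching x^k gives (k+2)(k+1) a_{k+2} = [k(k+1) - n(n+1)] a_k = (k - 3)(k + 4) a_k. The right side vanishes at k = 3, so the series with the parity of 3 terminates at degree 3.
Standard normalization (P_n(1) = 1): leading coefficient (2n)!/(2^n (n!)^2) = 720/(8*36) = 5/2, so a_3 = 5/2. Work downward with a_k = (k+1)(k+2) a_{k+2} / ((k - 3)(k + 4)):
  a_1 = (2)(3)(5/2) / ((1 - 3)(1 + 4)) = 15/(-10) = -3/2
Hence P_3(x) = 5 x^3/2 - 3 x/2.

P_3(x); series = 5 x^3/2 - 3 x/2


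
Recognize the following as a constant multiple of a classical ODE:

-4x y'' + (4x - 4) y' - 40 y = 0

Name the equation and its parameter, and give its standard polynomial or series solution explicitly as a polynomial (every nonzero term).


All three coefficients share the factor -4; dividing through by -4 gives  x y'' + (1 - x) y' + 10 y = 0.
This matches the Laguerre equation x y'' + (1 - x) y' + n y = 0 with n = 10; the polynomial solution is L_10(x).
With y = sum_k a_k x^k, matching x^k gives (k+1)k a_{k+1} + (k+1) a_{k+1} - k a_k + n a_k = 0, i.e. (k+1)^2 a_{k+1} = (k - n) a_k = (k - 10) a_k. The right side vanishes at k = 10, so the series terminates at degree 10.
Standard normalization L_n(0) = 1 gives a_0 = 1. Work upward with a_{k+1} = (k - 10) a_k / (k+1)^2:
  a_1 = (0 - 10)(1) / 1^2 = -10/1 = -10
  a_2 = (1 - 10)(-10) / 2^2 = 90/4 = 45/2
  a_3 = (2 - 10)(45/2) / 3^2 = -180/9 = -20
  a_4 = (3 - 10)(-20) / 4^2 = 140/16 = 35/4
  a_5 = (4 - 10)(35/4) / 5^2 = (-105/2)/25 = -21/10
  a_6 = (5 - 10)(-21/10) / 6^2 = (21/2)/36 = 7/24
  a_7 = (6 - 10)(7/24) / 7^2 = (-7/6)/49 = -1/42
  a_8 = (7 - 10)(-1/42) / 8^2 = (1/14)/64 = 1/896
  a_9 = (8 - 10)(1/896) / 9^2 = (-1/448)/81 = -1/36288
  a_10 = (9 - 10)(-1/36288) / 10^2 = (1/36288)/100 = 1/3628800
Hence L_10(x) = x^10/3628800 - x^9/36288 + x^8/896 - x^7/42 + 7 x^6/24 - 21 x^5/10 + 35 x^4/4 - 20 x^3 + 45 x^2/2 - 10 x + 1.

L_10(x); series = x^10/3628800 - x^9/36288 + x^8/896 - x^7/42 + 7 x^6/24 - 21 x^5/10 + 35 x^4/4 - 20 x^3 + 45 x^2/2 - 10 x + 1


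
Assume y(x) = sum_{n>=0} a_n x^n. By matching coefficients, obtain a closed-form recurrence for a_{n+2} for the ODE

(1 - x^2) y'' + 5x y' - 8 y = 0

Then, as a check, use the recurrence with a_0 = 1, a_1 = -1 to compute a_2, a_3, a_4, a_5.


Substitute y = sum_n a_n x^n.
(1 - 1 x^2) y'' contributes (n+2)(n+1) a_{n+2} - n(n-1) a_n at x^n.
5 x y'(x) contributes 5 n a_n at x^n.
-8 y(x) contributes -8 a_n at x^n.
Matching x^n: (n+2)(n+1) a_{n+2} + (-n(n-1) + 5 n - 8) a_n = 0.
Thus a_{n+2} = (n(n-1) - 5 n + 8) / ((n+1)(n+2)) * a_n.

Check with a_0 = 1, a_1 = -1 (apply the recurrence for n = 0, 1, 2, 3): a_0 = 1, a_1 = -1, a_2 = 4, a_3 = -1/2, a_4 = 0, a_5 = 1/40.

a_(n+2) = (n(n-1) - 5 n + 8) / ((n+1)(n+2)) * a_n; check: a_0 = 1, a_1 = -1, a_2 = 4, a_3 = -1/2, a_4 = 0, a_5 = 1/40


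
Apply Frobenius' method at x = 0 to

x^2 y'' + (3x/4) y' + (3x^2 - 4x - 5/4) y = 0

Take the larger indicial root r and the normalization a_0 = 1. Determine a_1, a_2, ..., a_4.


Write in Frobenius form y'' + (p(x)/x) y' + (q(x)/x^2) y = 0:
  p(x) = 3/4,  q(x) = 3x^2 - 4x - 5/4.
Indicial equation: r(r-1) + (3/4) r + (-5/4) = 0 -> roots r_1 = 5/4, r_2 = -1.
Take r = r_1 = 5/4. Let y(x) = x^r sum_{n>=0} a_n x^n with a_0 = 1.
Substitute y = x^r sum a_n x^n and match x^{r+n}. The recurrence is
  D(n) a_n - 4 a_{n-1} + 3 a_{n-2} = 0,  where D(n) = (r+n)(r+n-1) + (3/4)(r+n) + (-5/4).
  a_n = [4 a_{n-1} - 3 a_{n-2}] / D(n).
Since the indicial polynomial factors as (r - r_1)(r - r_2), D(n) = (r_1 + n - r_1)(r_1 + n - r_2) = n(n + 9/4).
Evaluating step by step (a_0 = 1):
  n = 1: D(1) = 1(1 + 9/4) = 13/4; numerator = 4(1) = 4; a_1 = (4)/(13/4) = 16/13
  n = 2: D(2) = 2(2 + 9/4) = 17/2; numerator = 4(16/13) - 3(1) = 25/13; a_2 = (25/13)/(17/2) = 50/221
  n = 3: D(3) = 3(3 + 9/4) = 63/4; numerator = 4(50/221) - 3(16/13) = -616/221; a_3 = (-616/221)/(63/4) = -352/1989
  n = 4: D(4) = 4(4 + 9/4) = 25; numerator = 4(-352/1989) - 3(50/221) = -2758/1989; a_4 = (-2758/1989)/(25) = -2758/49725

r = 5/4; a_0 = 1; a_1 = 16/13; a_2 = 50/221; a_3 = -352/1989; a_4 = -2758/49725


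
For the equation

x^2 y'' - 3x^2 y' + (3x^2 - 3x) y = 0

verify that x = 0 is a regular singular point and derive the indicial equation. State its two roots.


Divide by x^2 to reach normal form y'' + P_1(x) y' + P_2(x) y = 0 with P_1(x) = -3 and P_2(x) = 3 - 3/x.
x = 0 is a singular point because the y-coefficient 3 - 3/x has a pole at x = 0.
It is a regular singular point because x P_1(x) = p(x) = -3x and x^2 P_2(x) = q(x) = 3x^2 - 3x are polynomials, hence analytic at x = 0.
p(0) = 0,  q(0) = 0.
Indicial equation: r(r-1) + p(0) r + q(0) = 0, i.e. r^2 + (p(0) - 1) r + q(0) = 0, i.e. r^2 - 1 r = 0.
Discriminant: (-1)^2 - 4(0) = 1, so r = (1 ± 1)/2.
Solving: r_1 = 1, r_2 = 0.

indicial: r^2 - 1 r = 0; roots r_1 = 1, r_2 = 0


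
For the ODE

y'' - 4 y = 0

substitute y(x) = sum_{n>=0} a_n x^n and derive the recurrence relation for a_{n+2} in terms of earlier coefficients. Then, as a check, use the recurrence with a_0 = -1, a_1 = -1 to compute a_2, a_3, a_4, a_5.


Substitute y = sum_n a_n x^n into y'' + (const) y = 0.
y''(x) = sum_{n>=0} (n+2)(n+1) a_{n+2} x^n.
The ODE becomes sum_n [(n+2)(n+1) a_{n+2} - 4 a_n] x^n = 0.
Setting each coefficient to zero gives the recurrence:
  (n+2)(n+1) a_{n+2} - 4 a_n = 0,
  a_{n+2} = 4 / ((n+1)(n+2)) a_n.

Check with a_0 = -1, a_1 = -1 (apply the recurrence for n = 0, 1, 2, 3): a_0 = -1, a_1 = -1, a_2 = -2, a_3 = -2/3, a_4 = -2/3, a_5 = -2/15.

a_{n+2} = 4/((n+1)(n+2)) * a_n; check: a_0 = -1, a_1 = -1, a_2 = -2, a_3 = -2/3, a_4 = -2/3, a_5 = -2/15


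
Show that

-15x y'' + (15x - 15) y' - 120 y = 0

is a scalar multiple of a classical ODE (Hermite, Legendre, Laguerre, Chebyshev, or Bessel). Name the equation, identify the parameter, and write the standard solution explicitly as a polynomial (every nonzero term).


All three coefficients share the factor -15; dividing through by -15 gives  x y'' + (1 - x) y' + 8 y = 0.
This matches the Laguerre equation x y'' + (1 - x) y' + n y = 0 with n = 8; the polynomial solution is L_8(x).
With y = sum_k a_k x^k, matching x^k gives (k+1)k a_{k+1} + (k+1) a_{k+1} - k a_k + n a_k = 0, i.e. (k+1)^2 a_{k+1} = (k - n) a_k = (k - 8) a_k. The right side vanishes at k = 8, so the series terminates at degree 8.
Standard normalization L_n(0) = 1 gives a_0 = 1. Work upward with a_{k+1} = (k - 8) a_k / (k+1)^2:
  a_1 = (0 - 8)(1) / 1^2 = -8/1 = -8
  a_2 = (1 - 8)(-8) / 2^2 = 56/4 = 14
  a_3 = (2 - 8)(14) / 3^2 = -84/9 = -28/3
  a_4 = (3 - 8)(-28/3) / 4^2 = (140/3)/16 = 35/12
  a_5 = (4 - 8)(35/12) / 5^2 = (-35/3)/25 = -7/15
  a_6 = (5 - 8)(-7/15) / 6^2 = (7/5)/36 = 7/180
  a_7 = (6 - 8)(7/180) / 7^2 = (-7/90)/49 = -1/630
  a_8 = (7 - 8)(-1/630) / 8^2 = (1/630)/64 = 1/40320
Hence L_8(x) = x^8/40320 - x^7/630 + 7 x^6/180 - 7 x^5/15 + 35 x^4/12 - 28 x^3/3 + 14 x^2 - 8 x + 1.

L_8(x); series = x^8/40320 - x^7/630 + 7 x^6/180 - 7 x^5/15 + 35 x^4/12 - 28 x^3/3 + 14 x^2 - 8 x + 1


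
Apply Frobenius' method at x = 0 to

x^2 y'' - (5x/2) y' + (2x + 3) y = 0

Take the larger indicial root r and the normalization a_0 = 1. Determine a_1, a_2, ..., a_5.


Write in Frobenius form y'' + (p(x)/x) y' + (q(x)/x^2) y = 0:
  p(x) = -5/2,  q(x) = 2x + 3.
Indicial equation: r(r-1) + (-5/2) r + (3) = 0 -> roots r_1 = 2, r_2 = 3/2.
Take r = r_1 = 2. Let y(x) = x^r sum_{n>=0} a_n x^n with a_0 = 1.
Substitute y = x^r sum a_n x^n and match x^{r+n}. The recurrence is
  D(n) a_n + 2 a_{n-1} = 0,  where D(n) = (r+n)(r+n-1) + (-5/2)(r+n) + (3).
  a_n = -2 / D(n) * a_{n-1}.
Since the indicial polynomial factors as (r - r_1)(r - r_2), D(n) = (r_1 + n - r_1)(r_1 + n - r_2) = n(n + 1/2).
Evaluating step by step (a_0 = 1):
  n = 1: D(1) = 1(1 + 1/2) = 3/2; numerator = -2(1) = -2; a_1 = (-2)/(3/2) = -4/3
  n = 2: D(2) = 2(2 + 1/2) = 5; numerator = -2(-4/3) = 8/3; a_2 = (8/3)/(5) = 8/15
  n = 3: D(3) = 3(3 + 1/2) = 21/2; numerator = -2(8/15) = -16/15; a_3 = (-16/15)/(21/2) = -32/315
  n = 4: D(4) = 4(4 + 1/2) = 18; numerator = -2(-32/315) = 64/315; a_4 = (64/315)/(18) = 32/2835
  n = 5: D(5) = 5(5 + 1/2) = 55/2; numerator = -2(32/2835) = -64/2835; a_5 = (-64/2835)/(55/2) = -128/155925

r = 2; a_0 = 1; a_1 = -4/3; a_2 = 8/15; a_3 = -32/315; a_4 = 32/2835; a_5 = -128/155925


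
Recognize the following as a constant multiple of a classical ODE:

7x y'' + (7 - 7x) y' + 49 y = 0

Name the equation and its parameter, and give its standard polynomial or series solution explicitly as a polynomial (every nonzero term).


All three coefficients share the factor 7; dividing through by 7 gives  x y'' + (1 - x) y' + 7 y = 0.
This matches the Laguerre equation x y'' + (1 - x) y' + n y = 0 with n = 7; the polynomial solution is L_7(x).
With y = sum_k a_k x^k, matching x^k gives (k+1)k a_{k+1} + (k+1) a_{k+1} - k a_k + n a_k = 0, i.e. (k+1)^2 a_{k+1} = (k - n) a_k = (k - 7) a_k. The right side vanishes at k = 7, so the series terminates at degree 7.
Standard normalization L_n(0) = 1 gives a_0 = 1. Work upward with a_{k+1} = (k - 7) a_k / (k+1)^2:
  a_1 = (0 - 7)(1) / 1^2 = -7/1 = -7
  a_2 = (1 - 7)(-7) / 2^2 = 42/4 = 21/2
  a_3 = (2 - 7)(21/2) / 3^2 = (-105/2)/9 = -35/6
  a_4 = (3 - 7)(-35/6) / 4^2 = (70/3)/16 = 35/24
  a_5 = (4 - 7)(35/24) / 5^2 = (-35/8)/25 = -7/40
  a_6 = (5 - 7)(-7/40) / 6^2 = (7/20)/36 = 7/720
  a_7 = (6 - 7)(7/720) / 7^2 = (-7/720)/49 = -1/5040
Hence L_7(x) = -x^7/5040 + 7 x^6/720 - 7 x^5/40 + 35 x^4/24 - 35 x^3/6 + 21 x^2/2 - 7 x + 1.

L_7(x); series = -x^7/5040 + 7 x^6/720 - 7 x^5/40 + 35 x^4/24 - 35 x^3/6 + 21 x^2/2 - 7 x + 1


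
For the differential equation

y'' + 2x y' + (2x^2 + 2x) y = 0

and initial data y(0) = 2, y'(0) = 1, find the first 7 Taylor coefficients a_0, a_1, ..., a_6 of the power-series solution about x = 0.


Ansatz: y(x) = sum_{n>=0} a_n x^n, so y'(x) = sum_{n>=1} n a_n x^(n-1) and y''(x) = sum_{n>=2} n(n-1) a_n x^(n-2).
Substitute into P(x) y'' + Q(x) y' + R(x) y = 0 with P(x) = 1, Q(x) = 2x, R(x) = 2x^2 + 2x, and match powers of x.
Initial conditions: a_0 = 2, a_1 = 1.
Setting the coefficient of each power of x to zero and solving order by order (substituting the coefficients already found):
  x^0: 2 a_2 = 0  ->  a_2 = 0
  x^1: 6 a_3 + 2 a_1 + 2 a_0 = 0  ->  6 a_3 = -2 a_1 - 2 a_0 = -6  ->  a_3 = -1
  x^2: 12 a_4 + 4 a_2 + 2 a_1 + 2 a_0 = 0  ->  12 a_4 = -4 a_2 - 2 a_1 - 2 a_0 = -6  ->  a_4 = -1/2
  x^3: 20 a_5 + 6 a_3 + 2 a_2 + 2 a_1 = 0  ->  20 a_5 = -6 a_3 - 2 a_2 - 2 a_1 = 4  ->  a_5 = 1/5
  x^4: 30 a_6 + 8 a_4 + 2 a_3 + 2 a_2 = 0  ->  30 a_6 = -8 a_4 - 2 a_3 - 2 a_2 = 6  ->  a_6 = 1/5
Truncated series: y(x) = 2 + x - x^3 - (1/2) x^4 + (1/5) x^5 + (1/5) x^6 + O(x^7).

a_0 = 2; a_1 = 1; a_2 = 0; a_3 = -1; a_4 = -1/2; a_5 = 1/5; a_6 = 1/5


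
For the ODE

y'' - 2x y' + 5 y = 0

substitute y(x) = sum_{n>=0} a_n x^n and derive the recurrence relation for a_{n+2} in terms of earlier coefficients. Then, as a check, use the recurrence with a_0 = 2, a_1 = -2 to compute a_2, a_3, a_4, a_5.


Substitute y = sum_n a_n x^n.
y''(x) has coefficient (n+2)(n+1) a_{n+2} at x^n;
-2 x y'(x) has coefficient -2 n a_n at x^n (shift);
5 y(x) has coefficient 5 a_n at x^n.
Matching x^n: (n+2)(n+1) a_{n+2} + (-2n + 5) a_n = 0.
Thus a_{n+2} = (2n - 5) / ((n+1)(n+2)) * a_n.

Check with a_0 = 2, a_1 = -2 (apply the recurrence for n = 0, 1, 2, 3): a_0 = 2, a_1 = -2, a_2 = -5, a_3 = 1, a_4 = 5/12, a_5 = 1/20.

a_(n+2) = (2n - 5) / ((n+1)(n+2)) * a_n; check: a_0 = 2, a_1 = -2, a_2 = -5, a_3 = 1, a_4 = 5/12, a_5 = 1/20


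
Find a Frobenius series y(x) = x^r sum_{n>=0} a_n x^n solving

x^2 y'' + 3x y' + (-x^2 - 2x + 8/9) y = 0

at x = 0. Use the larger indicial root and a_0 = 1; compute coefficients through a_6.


Write in Frobenius form y'' + (p(x)/x) y' + (q(x)/x^2) y = 0:
  p(x) = 3,  q(x) = -x^2 - 2x + 8/9.
Indicial equation: r(r-1) + (3) r + (8/9) = 0 -> roots r_1 = -2/3, r_2 = -4/3.
Take r = r_1 = -2/3. Let y(x) = x^r sum_{n>=0} a_n x^n with a_0 = 1.
Substitute y = x^r sum a_n x^n and match x^{r+n}. The recurrence is
  D(n) a_n - 2 a_{n-1} - 1 a_{n-2} = 0,  where D(n) = (r+n)(r+n-1) + (3)(r+n) + (8/9).
  a_n = [2 a_{n-1} + 1 a_{n-2}] / D(n).
Since the indicial polynomial factors as (r - r_1)(r - r_2), D(n) = (r_1 + n - r_1)(r_1 + n - r_2) = n(n + 2/3).
Evaluating step by step (a_0 = 1):
  n = 1: D(1) = 1(1 + 2/3) = 5/3; numerator = 2(1) = 2; a_1 = (2)/(5/3) = 6/5
  n = 2: D(2) = 2(2 + 2/3) = 16/3; numerator = 2(6/5) + 1(1) = 17/5; a_2 = (17/5)/(16/3) = 51/80
  n = 3: D(3) = 3(3 + 2/3) = 11; numerator = 2(51/80) + 1(6/5) = 99/40; a_3 = (99/40)/(11) = 9/40
  n = 4: D(4) = 4(4 + 2/3) = 56/3; numerator = 2(9/40) + 1(51/80) = 87/80; a_4 = (87/80)/(56/3) = 261/4480
  n = 5: D(5) = 5(5 + 2/3) = 85/3; numerator = 2(261/4480) + 1(9/40) = 153/448; a_5 = (153/448)/(85/3) = 27/2240
  n = 6: D(6) = 6(6 + 2/3) = 40; numerator = 2(27/2240) + 1(261/4480) = 369/4480; a_6 = (369/4480)/(40) = 369/179200

r = -2/3; a_0 = 1; a_1 = 6/5; a_2 = 51/80; a_3 = 9/40; a_4 = 261/4480; a_5 = 27/2240; a_6 = 369/179200


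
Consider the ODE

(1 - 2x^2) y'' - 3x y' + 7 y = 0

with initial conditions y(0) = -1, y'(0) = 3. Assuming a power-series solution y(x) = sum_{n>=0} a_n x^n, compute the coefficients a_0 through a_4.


Ansatz: y(x) = sum_{n>=0} a_n x^n, so y'(x) = sum_{n>=1} n a_n x^(n-1) and y''(x) = sum_{n>=2} n(n-1) a_n x^(n-2).
Substitute into P(x) y'' + Q(x) y' + R(x) y = 0 with P(x) = 1 - 2x^2, Q(x) = -3x, R(x) = 7, and match powers of x.
Initial conditions: a_0 = -1, a_1 = 3.
Setting the coefficient of each power of x to zero and solving order by order (substituting the coefficients already found):
  x^0: 2 a_2 + 7 a_0 = 0  ->  2 a_2 = -7 a_0 = 7  ->  a_2 = 7/2
  x^1: 6 a_3 + 4 a_1 = 0  ->  6 a_3 = -4 a_1 = -12  ->  a_3 = -2
  x^2: 12 a_4 - 3 a_2 = 0  ->  12 a_4 = 3 a_2 = 21/2  ->  a_4 = 7/8
Truncated series: y(x) = -1 + 3 x + (7/2) x^2 - 2 x^3 + (7/8) x^4 + O(x^5).

a_0 = -1; a_1 = 3; a_2 = 7/2; a_3 = -2; a_4 = 7/8


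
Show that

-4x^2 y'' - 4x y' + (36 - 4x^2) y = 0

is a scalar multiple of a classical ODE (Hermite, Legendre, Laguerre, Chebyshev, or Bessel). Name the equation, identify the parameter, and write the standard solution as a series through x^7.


All three coefficients share the factor -4; dividing through by -4 gives  x^2 y'' + x y' + (x^2 - 9) y = 0.
This matches the Bessel equation x^2 y'' + x y' + (x^2 - nu^2) y = 0 with nu^2 = 9, so nu = 3; the solution bounded at x = 0 is J_3(x).
Frobenius at x = 0: indicial roots ±nu; for r = nu the recurrence k(k + 2nu) c_k = -c_{k-2} gives the standard series J_nu(x) = sum_{k>=0} (-1)^k / (k! (k+nu)!) (x/2)^(2k+nu). Evaluate the first 3 terms:
  k = 0: (-1)^0 / (0! * 3! * 2^3) x^3 = 1/(1*6*8) x^3 = (1/48) x^3
  k = 1: (-1)^1 / (1! * 4! * 2^5) x^5 = -1/(1*24*32) x^5 = (-1/768) x^5
  k = 2: (-1)^2 / (2! * 5! * 2^7) x^7 = 1/(2*120*128) x^7 = (1/30720) x^7
Hence J_3(x) = x^7/30720 - x^5/768 + x^3/48 + ....

J_3(x); series = x^7/30720 - x^5/768 + x^3/48


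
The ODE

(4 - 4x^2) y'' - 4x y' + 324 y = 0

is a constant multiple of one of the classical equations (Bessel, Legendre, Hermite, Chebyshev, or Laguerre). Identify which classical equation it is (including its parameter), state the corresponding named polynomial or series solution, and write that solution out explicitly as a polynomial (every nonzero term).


All three coefficients share the factor 4; dividing through by 4 gives  (1 - x^2) y'' - x y' + 81 y = 0.
This matches the Chebyshev equation (1 - x^2) y'' - x y' + n^2 y = 0 (note the -x y' term, not -2x y') with n^2 = 81, so n = 9; the polynomial solution is T_9(x).
With y = sum_k a_k x^k, matching x^k gives (k+2)(k+1) a_{k+2} = (k^2 - n^2) a_k = (k - 9)(k + 9) a_k. The right side vanishes at k = 9, so the series with the parity of 9 terminates at degree 9.
Standard normalization: leading coefficient of T_n is 2^(n-1), so a_9 = 2^8 = 256. Work downward with a_k = (k+1)(k+2) a_{k+2} / ((k - 9)(k + 9)):
  a_7 = (8)(9)(256) / ((7 - 9)(7 + 9)) = 18432/(-32) = -576
  a_5 = (6)(7)(-576) / ((5 - 9)(5 + 9)) = -24192/(-56) = 432
  a_3 = (4)(5)(432) / ((3 - 9)(3 + 9)) = 8640/(-72) = -120
  a_1 = (2)(3)(-120) / ((1 - 9)(1 + 9)) = -720/(-80) = 9
Hence T_9(x) = 256 x^9 - 576 x^7 + 432 x^5 - 120 x^3 + 9 x.

T_9(x); series = 256 x^9 - 576 x^7 + 432 x^5 - 120 x^3 + 9 x


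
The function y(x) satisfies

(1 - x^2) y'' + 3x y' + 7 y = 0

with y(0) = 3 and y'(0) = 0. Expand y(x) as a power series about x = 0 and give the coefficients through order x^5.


Ansatz: y(x) = sum_{n>=0} a_n x^n, so y'(x) = sum_{n>=1} n a_n x^(n-1) and y''(x) = sum_{n>=2} n(n-1) a_n x^(n-2).
Substitute into P(x) y'' + Q(x) y' + R(x) y = 0 with P(x) = 1 - x^2, Q(x) = 3x, R(x) = 7, and match powers of x.
Initial conditions: a_0 = 3, a_1 = 0.
Setting the coefficient of each power of x to zero and solving order by order (substituting the coefficients already found):
  x^0: 2 a_2 + 7 a_0 = 0  ->  2 a_2 = -7 a_0 = -21  ->  a_2 = -21/2
  x^1: 6 a_3 + 10 a_1 = 0  ->  6 a_3 = -10 a_1 = 0  ->  a_3 = 0
  x^2: 12 a_4 + 11 a_2 = 0  ->  12 a_4 = -11 a_2 = 231/2  ->  a_4 = 77/8
  x^3: 20 a_5 + 10 a_3 = 0  ->  20 a_5 = -10 a_3 = 0  ->  a_5 = 0
Truncated series: y(x) = 3 - (21/2) x^2 + (77/8) x^4 + O(x^6).

a_0 = 3; a_1 = 0; a_2 = -21/2; a_3 = 0; a_4 = 77/8; a_5 = 0


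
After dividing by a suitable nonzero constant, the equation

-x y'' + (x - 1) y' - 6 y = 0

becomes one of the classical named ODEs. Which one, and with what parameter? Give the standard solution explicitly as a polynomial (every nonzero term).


All three coefficients share the factor -1; dividing through by -1 gives  x y'' + (1 - x) y' + 6 y = 0.
This matches the Laguerre equation x y'' + (1 - x) y' + n y = 0 with n = 6; the polynomial solution is L_6(x).
With y = sum_k a_k x^k, matching x^k gives (k+1)k a_{k+1} + (k+1) a_{k+1} - k a_k + n a_k = 0, i.e. (k+1)^2 a_{k+1} = (k - n) a_k = (k - 6) a_k. The right side vanishes at k = 6, so the series terminates at degree 6.
Standard normalization L_n(0) = 1 gives a_0 = 1. Work upward with a_{k+1} = (k - 6) a_k / (k+1)^2:
  a_1 = (0 - 6)(1) / 1^2 = -6/1 = -6
  a_2 = (1 - 6)(-6) / 2^2 = 30/4 = 15/2
  a_3 = (2 - 6)(15/2) / 3^2 = -30/9 = -10/3
  a_4 = (3 - 6)(-10/3) / 4^2 = 10/16 = 5/8
  a_5 = (4 - 6)(5/8) / 5^2 = (-5/4)/25 = -1/20
  a_6 = (5 - 6)(-1/20) / 6^2 = (1/20)/36 = 1/720
Hence L_6(x) = x^6/720 - x^5/20 + 5 x^4/8 - 10 x^3/3 + 15 x^2/2 - 6 x + 1.

L_6(x); series = x^6/720 - x^5/20 + 5 x^4/8 - 10 x^3/3 + 15 x^2/2 - 6 x + 1


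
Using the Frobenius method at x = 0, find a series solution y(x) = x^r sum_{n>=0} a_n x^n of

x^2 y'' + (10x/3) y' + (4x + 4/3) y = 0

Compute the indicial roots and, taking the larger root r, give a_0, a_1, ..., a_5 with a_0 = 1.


Write in Frobenius form y'' + (p(x)/x) y' + (q(x)/x^2) y = 0:
  p(x) = 10/3,  q(x) = 4x + 4/3.
Indicial equation: r(r-1) + (10/3) r + (4/3) = 0 -> roots r_1 = -1, r_2 = -4/3.
Take r = r_1 = -1. Let y(x) = x^r sum_{n>=0} a_n x^n with a_0 = 1.
Substitute y = x^r sum a_n x^n and match x^{r+n}. The recurrence is
  D(n) a_n + 4 a_{n-1} = 0,  where D(n) = (r+n)(r+n-1) + (10/3)(r+n) + (4/3).
  a_n = -4 / D(n) * a_{n-1}.
Since the indicial polynomial factors as (r - r_1)(r - r_2), D(n) = (r_1 + n - r_1)(r_1 + n - r_2) = n(n + 1/3).
Evaluating step by step (a_0 = 1):
  n = 1: D(1) = 1(1 + 1/3) = 4/3; numerator = -4(1) = -4; a_1 = (-4)/(4/3) = -3
  n = 2: D(2) = 2(2 + 1/3) = 14/3; numerator = -4(-3) = 12; a_2 = (12)/(14/3) = 18/7
  n = 3: D(3) = 3(3 + 1/3) = 10; numerator = -4(18/7) = -72/7; a_3 = (-72/7)/(10) = -36/35
  n = 4: D(4) = 4(4 + 1/3) = 52/3; numerator = -4(-36/35) = 144/35; a_4 = (144/35)/(52/3) = 108/455
  n = 5: D(5) = 5(5 + 1/3) = 80/3; numerator = -4(108/455) = -432/455; a_5 = (-432/455)/(80/3) = -81/2275

r = -1; a_0 = 1; a_1 = -3; a_2 = 18/7; a_3 = -36/35; a_4 = 108/455; a_5 = -81/2275


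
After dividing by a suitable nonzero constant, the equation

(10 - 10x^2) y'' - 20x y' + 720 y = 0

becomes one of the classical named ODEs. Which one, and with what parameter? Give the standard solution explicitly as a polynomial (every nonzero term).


All three coefficients share the factor 10; dividing through by 10 gives  (1 - x^2) y'' - 2x y' + 72 y = 0.
This matches the Legendre equation (1 - x^2) y'' - 2x y' + n(n+1) y = 0 (note the -2x y' term) with n(n+1) = 72, so n = 8; the polynomial solution is P_8(x).
With y = sum_k a_k x^k, matching x^k gives (k+2)(k+1) a_{k+2} = [k(k+1) - n(n+1)] a_k = (k - 8)(k + 9) a_k. The right side vanishes at k = 8, so the series with the parity of 8 terminates at degree 8.
Standard normalization (P_n(1) = 1): leading coefficient (2n)!/(2^n (n!)^2) = 20922789888000/(256*1625702400) = 6435/128, so a_8 = 6435/128. Work downward with a_k = (k+1)(k+2) a_{k+2} / ((k - 8)(k + 9)):
  a_6 = (7)(8)(6435/128) / ((6 - 8)(6 + 9)) = (45045/16)/(-30) = -3003/32
  a_4 = (5)(6)(-3003/32) / ((4 - 8)(4 + 9)) = (-45045/16)/(-52) = 3465/64
  a_2 = (3)(4)(3465/64) / ((2 - 8)(2 + 9)) = (10395/16)/(-66) = -315/32
  a_0 = (1)(2)(-315/32) / ((0 - 8)(0 + 9)) = (-315/16)/(-72) = 35/128
Hence P_8(x) = 6435 x^8/128 - 3003 x^6/32 + 3465 x^4/64 - 315 x^2/32 + 35/128.

P_8(x); series = 6435 x^8/128 - 3003 x^6/32 + 3465 x^4/64 - 315 x^2/32 + 35/128


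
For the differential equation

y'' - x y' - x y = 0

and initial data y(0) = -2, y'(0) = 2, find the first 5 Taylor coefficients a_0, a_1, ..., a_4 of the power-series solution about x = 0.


Ansatz: y(x) = sum_{n>=0} a_n x^n, so y'(x) = sum_{n>=1} n a_n x^(n-1) and y''(x) = sum_{n>=2} n(n-1) a_n x^(n-2).
Substitute into P(x) y'' + Q(x) y' + R(x) y = 0 with P(x) = 1, Q(x) = -x, R(x) = -x, and match powers of x.
Initial conditions: a_0 = -2, a_1 = 2.
Setting the coefficient of each power of x to zero and solving order by order (substituting the coefficients already found):
  x^0: 2 a_2 = 0  ->  a_2 = 0
  x^1: 6 a_3 - a_1 - a_0 = 0  ->  6 a_3 = a_1 + a_0 = 0  ->  a_3 = 0
  x^2: 12 a_4 - 2 a_2 - a_1 = 0  ->  12 a_4 = 2 a_2 + a_1 = 2  ->  a_4 = 1/6
Truncated series: y(x) = -2 + 2 x + (1/6) x^4 + O(x^5).

a_0 = -2; a_1 = 2; a_2 = 0; a_3 = 0; a_4 = 1/6


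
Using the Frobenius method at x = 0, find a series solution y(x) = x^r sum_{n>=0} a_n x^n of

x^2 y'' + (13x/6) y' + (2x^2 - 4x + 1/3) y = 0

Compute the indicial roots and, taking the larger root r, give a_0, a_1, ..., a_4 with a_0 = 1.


Write in Frobenius form y'' + (p(x)/x) y' + (q(x)/x^2) y = 0:
  p(x) = 13/6,  q(x) = 2x^2 - 4x + 1/3.
Indicial equation: r(r-1) + (13/6) r + (1/3) = 0 -> roots r_1 = -1/2, r_2 = -2/3.
Take r = r_1 = -1/2. Let y(x) = x^r sum_{n>=0} a_n x^n with a_0 = 1.
Substitute y = x^r sum a_n x^n and match x^{r+n}. The recurrence is
  D(n) a_n - 4 a_{n-1} + 2 a_{n-2} = 0,  where D(n) = (r+n)(r+n-1) + (13/6)(r+n) + (1/3).
  a_n = [4 a_{n-1} - 2 a_{n-2}] / D(n).
Since the indicial polynomial factors as (r - r_1)(r - r_2), D(n) = (r_1 + n - r_1)(r_1 + n - r_2) = n(n + 1/6).
Evaluating step by step (a_0 = 1):
  n = 1: D(1) = 1(1 + 1/6) = 7/6; numerator = 4(1) = 4; a_1 = (4)/(7/6) = 24/7
  n = 2: D(2) = 2(2 + 1/6) = 13/3; numerator = 4(24/7) - 2(1) = 82/7; a_2 = (82/7)/(13/3) = 246/91
  n = 3: D(3) = 3(3 + 1/6) = 19/2; numerator = 4(246/91) - 2(24/7) = 360/91; a_3 = (360/91)/(19/2) = 720/1729
  n = 4: D(4) = 4(4 + 1/6) = 50/3; numerator = 4(720/1729) - 2(246/91) = -924/247; a_4 = (-924/247)/(50/3) = -1386/6175

r = -1/2; a_0 = 1; a_1 = 24/7; a_2 = 246/91; a_3 = 720/1729; a_4 = -1386/6175


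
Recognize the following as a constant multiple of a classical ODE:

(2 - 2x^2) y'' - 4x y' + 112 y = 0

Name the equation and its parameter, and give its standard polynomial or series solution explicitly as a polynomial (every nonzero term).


All three coefficients share the factor 2; dividing through by 2 gives  (1 - x^2) y'' - 2x y' + 56 y = 0.
This matches the Legendre equation (1 - x^2) y'' - 2x y' + n(n+1) y = 0 (note the -2x y' term) with n(n+1) = 56, so n = 7; the polynomial solution is P_7(x).
With y = sum_k a_k x^k, matching x^k gives (k+2)(k+1) a_{k+2} = [k(k+1) - n(n+1)] a_k = (k - 7)(k + 8) a_k. The right side vanishes at k = 7, so the series with the parity of 7 terminates at degree 7.
Standard normalization (P_n(1) = 1): leading coefficient (2n)!/(2^n (n!)^2) = 87178291200/(128*25401600) = 429/16, so a_7 = 429/16. Work downward with a_k = (k+1)(k+2) a_{k+2} / ((k - 7)(k + 8)):
  a_5 = (6)(7)(429/16) / ((5 - 7)(5 + 8)) = (9009/8)/(-26) = -693/16
  a_3 = (4)(5)(-693/16) / ((3 - 7)(3 + 8)) = (-3465/4)/(-44) = 315/16
  a_1 = (2)(3)(315/16) / ((1 - 7)(1 + 8)) = (945/8)/(-54) = -35/16
Hence P_7(x) = 429 x^7/16 - 693 x^5/16 + 315 x^3/16 - 35 x/16.

P_7(x); series = 429 x^7/16 - 693 x^5/16 + 315 x^3/16 - 35 x/16


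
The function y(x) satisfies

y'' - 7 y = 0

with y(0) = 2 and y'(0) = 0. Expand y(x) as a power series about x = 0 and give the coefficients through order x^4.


Ansatz: y(x) = sum_{n>=0} a_n x^n, so y'(x) = sum_{n>=1} n a_n x^(n-1) and y''(x) = sum_{n>=2} n(n-1) a_n x^(n-2).
Substitute into P(x) y'' + Q(x) y' + R(x) y = 0 with P(x) = 1, Q(x) = 0, R(x) = -7, and match powers of x.
Initial conditions: a_0 = 2, a_1 = 0.
Setting the coefficient of each power of x to zero and solving order by order (substituting the coefficients already found):
  x^0: 2 a_2 - 7 a_0 = 0  ->  2 a_2 = 7 a_0 = 14  ->  a_2 = 7
  x^1: 6 a_3 - 7 a_1 = 0  ->  6 a_3 = 7 a_1 = 0  ->  a_3 = 0
  x^2: 12 a_4 - 7 a_2 = 0  ->  12 a_4 = 7 a_2 = 49  ->  a_4 = 49/12
Truncated series: y(x) = 2 + 7 x^2 + (49/12) x^4 + O(x^5).

a_0 = 2; a_1 = 0; a_2 = 7; a_3 = 0; a_4 = 49/12


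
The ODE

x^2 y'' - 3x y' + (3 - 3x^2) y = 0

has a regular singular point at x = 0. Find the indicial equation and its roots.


Divide by x^2 to reach normal form y'' + P_1(x) y' + P_2(x) y = 0 with P_1(x) = -3/x and P_2(x) = -3 + 3/x^2.
x = 0 is a singular point because the y'-coefficient -3/x has a pole at x = 0 and the y-coefficient -3 + 3/x^2 has a pole at x = 0.
It is a regular singular point because x P_1(x) = p(x) = -3 and x^2 P_2(x) = q(x) = 3 - 3x^2 are polynomials, hence analytic at x = 0.
p(0) = -3,  q(0) = 3.
Indicial equation: r(r-1) + p(0) r + q(0) = 0, i.e. r^2 + (p(0) - 1) r + q(0) = 0, i.e. r^2 - 4 r + 3 = 0.
Discriminant: (-4)^2 - 4(3) = 4, so r = (4 ± 2)/2.
Solving: r_1 = 3, r_2 = 1.

indicial: r^2 - 4 r + 3 = 0; roots r_1 = 3, r_2 = 1


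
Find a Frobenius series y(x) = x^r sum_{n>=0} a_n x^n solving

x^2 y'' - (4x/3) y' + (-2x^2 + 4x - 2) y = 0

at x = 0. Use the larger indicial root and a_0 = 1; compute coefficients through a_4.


Write in Frobenius form y'' + (p(x)/x) y' + (q(x)/x^2) y = 0:
  p(x) = -4/3,  q(x) = -2x^2 + 4x - 2.
Indicial equation: r(r-1) + (-4/3) r + (-2) = 0 -> roots r_1 = 3, r_2 = -2/3.
Take r = r_1 = 3. Let y(x) = x^r sum_{n>=0} a_n x^n with a_0 = 1.
Substitute y = x^r sum a_n x^n and match x^{r+n}. The recurrence is
  D(n) a_n + 4 a_{n-1} - 2 a_{n-2} = 0,  where D(n) = (r+n)(r+n-1) + (-4/3)(r+n) + (-2).
  a_n = [-4 a_{n-1} + 2 a_{n-2}] / D(n).
Since the indicial polynomial factors as (r - r_1)(r - r_2), D(n) = (r_1 + n - r_1)(r_1 + n - r_2) = n(n + 11/3).
Evaluating step by step (a_0 = 1):
  n = 1: D(1) = 1(1 + 11/3) = 14/3; numerator = -4(1) = -4; a_1 = (-4)/(14/3) = -6/7
  n = 2: D(2) = 2(2 + 11/3) = 34/3; numerator = -4(-6/7) + 2(1) = 38/7; a_2 = (38/7)/(34/3) = 57/119
  n = 3: D(3) = 3(3 + 11/3) = 20; numerator = -4(57/119) + 2(-6/7) = -432/119; a_3 = (-432/119)/(20) = -108/595
  n = 4: D(4) = 4(4 + 11/3) = 92/3; numerator = -4(-108/595) + 2(57/119) = 1002/595; a_4 = (1002/595)/(92/3) = 1503/27370

r = 3; a_0 = 1; a_1 = -6/7; a_2 = 57/119; a_3 = -108/595; a_4 = 1503/27370


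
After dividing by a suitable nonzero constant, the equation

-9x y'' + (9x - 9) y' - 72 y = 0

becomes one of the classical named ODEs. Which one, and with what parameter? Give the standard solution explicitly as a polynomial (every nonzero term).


All three coefficients share the factor -9; dividing through by -9 gives  x y'' + (1 - x) y' + 8 y = 0.
This matches the Laguerre equation x y'' + (1 - x) y' + n y = 0 with n = 8; the polynomial solution is L_8(x).
With y = sum_k a_k x^k, matching x^k gives (k+1)k a_{k+1} + (k+1) a_{k+1} - k a_k + n a_k = 0, i.e. (k+1)^2 a_{k+1} = (k - n) a_k = (k - 8) a_k. The right side vanishes at k = 8, so the series terminates at degree 8.
Standard normalization L_n(0) = 1 gives a_0 = 1. Work upward with a_{k+1} = (k - 8) a_k / (k+1)^2:
  a_1 = (0 - 8)(1) / 1^2 = -8/1 = -8
  a_2 = (1 - 8)(-8) / 2^2 = 56/4 = 14
  a_3 = (2 - 8)(14) / 3^2 = -84/9 = -28/3
  a_4 = (3 - 8)(-28/3) / 4^2 = (140/3)/16 = 35/12
  a_5 = (4 - 8)(35/12) / 5^2 = (-35/3)/25 = -7/15
  a_6 = (5 - 8)(-7/15) / 6^2 = (7/5)/36 = 7/180
  a_7 = (6 - 8)(7/180) / 7^2 = (-7/90)/49 = -1/630
  a_8 = (7 - 8)(-1/630) / 8^2 = (1/630)/64 = 1/40320
Hence L_8(x) = x^8/40320 - x^7/630 + 7 x^6/180 - 7 x^5/15 + 35 x^4/12 - 28 x^3/3 + 14 x^2 - 8 x + 1.

L_8(x); series = x^8/40320 - x^7/630 + 7 x^6/180 - 7 x^5/15 + 35 x^4/12 - 28 x^3/3 + 14 x^2 - 8 x + 1


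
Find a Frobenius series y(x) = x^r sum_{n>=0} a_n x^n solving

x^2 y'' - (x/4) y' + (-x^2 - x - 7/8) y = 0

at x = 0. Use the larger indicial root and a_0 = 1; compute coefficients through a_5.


Write in Frobenius form y'' + (p(x)/x) y' + (q(x)/x^2) y = 0:
  p(x) = -1/4,  q(x) = -x^2 - x - 7/8.
Indicial equation: r(r-1) + (-1/4) r + (-7/8) = 0 -> roots r_1 = 7/4, r_2 = -1/2.
Take r = r_1 = 7/4. Let y(x) = x^r sum_{n>=0} a_n x^n with a_0 = 1.
Substitute y = x^r sum a_n x^n and match x^{r+n}. The recurrence is
  D(n) a_n - 1 a_{n-1} - 1 a_{n-2} = 0,  where D(n) = (r+n)(r+n-1) + (-1/4)(r+n) + (-7/8).
  a_n = [1 a_{n-1} + 1 a_{n-2}] / D(n).
Since the indicial polynomial factors as (r - r_1)(r - r_2), D(n) = (r_1 + n - r_1)(r_1 + n - r_2) = n(n + 9/4).
Evaluating step by step (a_0 = 1):
  n = 1: D(1) = 1(1 + 9/4) = 13/4; numerator = 1(1) = 1; a_1 = (1)/(13/4) = 4/13
  n = 2: D(2) = 2(2 + 9/4) = 17/2; numerator = 1(4/13) + 1(1) = 17/13; a_2 = (17/13)/(17/2) = 2/13
  n = 3: D(3) = 3(3 + 9/4) = 63/4; numerator = 1(2/13) + 1(4/13) = 6/13; a_3 = (6/13)/(63/4) = 8/273
  n = 4: D(4) = 4(4 + 9/4) = 25; numerator = 1(8/273) + 1(2/13) = 50/273; a_4 = (50/273)/(25) = 2/273
  n = 5: D(5) = 5(5 + 9/4) = 145/4; numerator = 1(2/273) + 1(8/273) = 10/273; a_5 = (10/273)/(145/4) = 8/7917

r = 7/4; a_0 = 1; a_1 = 4/13; a_2 = 2/13; a_3 = 8/273; a_4 = 2/273; a_5 = 8/7917
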